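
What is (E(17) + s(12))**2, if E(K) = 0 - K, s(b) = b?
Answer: 25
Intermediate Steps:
E(K) = -K
(E(17) + s(12))**2 = (-1*17 + 12)**2 = (-17 + 12)**2 = (-5)**2 = 25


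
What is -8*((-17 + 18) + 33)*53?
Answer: -14416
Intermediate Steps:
-8*((-17 + 18) + 33)*53 = -8*(1 + 33)*53 = -8*34*53 = -272*53 = -14416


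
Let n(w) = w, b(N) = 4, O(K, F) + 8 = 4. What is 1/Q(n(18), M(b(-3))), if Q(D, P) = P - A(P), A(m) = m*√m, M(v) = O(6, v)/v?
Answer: -½ - I/2 ≈ -0.5 - 0.5*I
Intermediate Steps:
O(K, F) = -4 (O(K, F) = -8 + 4 = -4)
M(v) = -4/v
A(m) = m^(3/2)
Q(D, P) = P - P^(3/2)
1/Q(n(18), M(b(-3))) = 1/(-4/4 - (-4/4)^(3/2)) = 1/(-4*¼ - (-4*¼)^(3/2)) = 1/(-1 - (-1)^(3/2)) = 1/(-1 - (-1)*I) = 1/(-1 + I) = (-1 - I)/2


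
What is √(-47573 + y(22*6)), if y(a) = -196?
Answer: I*√47769 ≈ 218.56*I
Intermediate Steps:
√(-47573 + y(22*6)) = √(-47573 - 196) = √(-47769) = I*√47769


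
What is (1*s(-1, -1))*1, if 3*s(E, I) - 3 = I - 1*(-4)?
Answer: 2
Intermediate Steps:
s(E, I) = 7/3 + I/3 (s(E, I) = 1 + (I - 1*(-4))/3 = 1 + (I + 4)/3 = 1 + (4 + I)/3 = 1 + (4/3 + I/3) = 7/3 + I/3)
(1*s(-1, -1))*1 = (1*(7/3 + (1/3)*(-1)))*1 = (1*(7/3 - 1/3))*1 = (1*2)*1 = 2*1 = 2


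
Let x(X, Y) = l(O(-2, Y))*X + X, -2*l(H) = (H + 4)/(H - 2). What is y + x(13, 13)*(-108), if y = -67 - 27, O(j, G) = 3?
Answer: 3416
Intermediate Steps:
l(H) = -(4 + H)/(2*(-2 + H)) (l(H) = -(H + 4)/(2*(H - 2)) = -(4 + H)/(2*(-2 + H)))
x(X, Y) = -5*X/2 (x(X, Y) = ((-4 - 1*3)/(2*(-2 + 3)))*X + X = ((½)*(-4 - 3)/1)*X + X = ((½)*1*(-7))*X + X = -7*X/2 + X = -5*X/2)
y = -94
y + x(13, 13)*(-108) = -94 - 5/2*13*(-108) = -94 - 65/2*(-108) = -94 + 3510 = 3416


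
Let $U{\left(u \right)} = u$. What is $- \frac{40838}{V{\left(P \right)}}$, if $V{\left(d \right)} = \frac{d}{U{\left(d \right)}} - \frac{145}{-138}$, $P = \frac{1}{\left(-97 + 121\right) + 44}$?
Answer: $- \frac{5635644}{283} \approx -19914.0$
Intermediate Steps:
$P = \frac{1}{68}$ ($P = \frac{1}{24 + 44} = \frac{1}{68} \approx 0.014706$)
$V{\left(d \right)} = \frac{283}{138}$ ($V{\left(d \right)} = \frac{d}{d} - \frac{145}{-138} = 1 - - \frac{145}{138} = 1 + \frac{145}{138} = \frac{283}{138}$)
$- \frac{40838}{V{\left(P \right)}} = - \frac{40838}{\frac{283}{138}} = \left(-40838\right) \frac{138}{283} = - \frac{5635644}{283}$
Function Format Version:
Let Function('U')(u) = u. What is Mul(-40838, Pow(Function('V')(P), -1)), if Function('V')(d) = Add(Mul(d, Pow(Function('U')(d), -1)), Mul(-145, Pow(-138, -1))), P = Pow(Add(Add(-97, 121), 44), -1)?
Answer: Rational(-5635644, 283) ≈ -19914.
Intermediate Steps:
P = Rational(1, 68) (P = Pow(Add(24, 44), -1) = Pow(68, -1) = Rational(1, 68) ≈ 0.014706)
Function('V')(d) = Rational(283, 138) (Function('V')(d) = Add(Mul(d, Pow(d, -1)), Mul(-145, Pow(-138, -1))) = Add(1, Mul(-145, Rational(-1, 138))) = Add(1, Rational(145, 138)) = Rational(283, 138))
Mul(-40838, Pow(Function('V')(P), -1)) = Mul(-40838, Pow(Rational(283, 138), -1)) = Mul(-40838, Rational(138, 283)) = Rational(-5635644, 283)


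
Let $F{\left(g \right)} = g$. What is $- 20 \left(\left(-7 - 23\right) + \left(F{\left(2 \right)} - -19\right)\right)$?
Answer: $180$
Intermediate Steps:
$- 20 \left(\left(-7 - 23\right) + \left(F{\left(2 \right)} - -19\right)\right) = - 20 \left(\left(-7 - 23\right) + \left(2 - -19\right)\right) = - 20 \left(-30 + \left(2 + 19\right)\right) = - 20 \left(-30 + 21\right) = \left(-20\right) \left(-9\right) = 180$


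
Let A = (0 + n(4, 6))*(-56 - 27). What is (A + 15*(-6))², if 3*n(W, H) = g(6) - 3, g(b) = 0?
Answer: 49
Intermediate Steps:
n(W, H) = -1 (n(W, H) = (0 - 3)/3 = (⅓)*(-3) = -1)
A = 83 (A = (0 - 1)*(-56 - 27) = -1*(-83) = 83)
(A + 15*(-6))² = (83 + 15*(-6))² = (83 - 90)² = (-7)² = 49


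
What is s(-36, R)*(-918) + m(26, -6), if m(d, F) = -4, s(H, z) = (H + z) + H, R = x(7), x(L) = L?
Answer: 59666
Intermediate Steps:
R = 7
s(H, z) = z + 2*H
s(-36, R)*(-918) + m(26, -6) = (7 + 2*(-36))*(-918) - 4 = (7 - 72)*(-918) - 4 = -65*(-918) - 4 = 59670 - 4 = 59666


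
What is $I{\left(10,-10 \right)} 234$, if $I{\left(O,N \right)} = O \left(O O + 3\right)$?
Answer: $241020$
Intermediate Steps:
$I{\left(O,N \right)} = O \left(3 + O^{2}\right)$ ($I{\left(O,N \right)} = O \left(O^{2} + 3\right) = O \left(3 + O^{2}\right)$)
$I{\left(10,-10 \right)} 234 = 10 \left(3 + 10^{2}\right) 234 = 10 \left(3 + 100\right) 234 = 10 \cdot 103 \cdot 234 = 1030 \cdot 234 = 241020$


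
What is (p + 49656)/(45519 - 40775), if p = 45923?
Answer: 95579/4744 ≈ 20.147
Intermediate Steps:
(p + 49656)/(45519 - 40775) = (45923 + 49656)/(45519 - 40775) = 95579/4744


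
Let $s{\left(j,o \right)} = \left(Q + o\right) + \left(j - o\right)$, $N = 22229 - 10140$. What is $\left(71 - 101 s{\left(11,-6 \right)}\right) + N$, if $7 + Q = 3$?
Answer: $11453$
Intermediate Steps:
$Q = -4$ ($Q = -7 + 3 = -4$)
$N = 12089$ ($N = 22229 - 10140 = 12089$)
$s{\left(j,o \right)} = -4 + j$ ($s{\left(j,o \right)} = \left(-4 + o\right) + \left(j - o\right) = -4 + j$)
$\left(71 - 101 s{\left(11,-6 \right)}\right) + N = \left(71 - 101 \left(-4 + 11\right)\right) + 12089 = \left(71 - 707\right) + 12089 = -636 + 12089 = 11453$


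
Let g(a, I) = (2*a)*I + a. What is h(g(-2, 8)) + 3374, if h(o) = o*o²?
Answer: -35930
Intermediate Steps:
g(a, I) = a + 2*I*a (g(a, I) = 2*I*a + a = a + 2*I*a)
h(o) = o³
h(g(-2, 8)) + 3374 = (-2*(1 + 2*8))³ + 3374 = (-2*(1 + 16))³ + 3374 = (-2*17)³ + 3374 = (-34)³ + 3374 = -39304 + 3374 = -35930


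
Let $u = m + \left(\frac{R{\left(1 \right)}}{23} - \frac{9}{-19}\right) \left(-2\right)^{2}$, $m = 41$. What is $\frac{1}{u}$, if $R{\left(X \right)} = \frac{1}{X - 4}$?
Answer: $\frac{1311}{56159} \approx 0.023344$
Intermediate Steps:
$R{\left(X \right)} = \frac{1}{-4 + X}$
$u = \frac{56159}{1311}$ ($u = 41 + \left(\frac{1}{\left(-4 + 1\right) 23} - \frac{9}{-19}\right) \left(-2\right)^{2} = 41 + \left(\frac{1}{-3} \cdot \frac{1}{23} - - \frac{9}{19}\right) 4 = 41 + \left(\left(- \frac{1}{3}\right) \frac{1}{23} + \frac{9}{19}\right) 4 = 41 + \left(- \frac{1}{69} + \frac{9}{19}\right) 4 = 41 + \frac{602}{1311} \cdot 4 = 41 + \frac{2408}{1311} = \frac{56159}{1311} \approx 42.837$)
$\frac{1}{u} = \frac{1}{\frac{56159}{1311}} = \frac{1311}{56159}$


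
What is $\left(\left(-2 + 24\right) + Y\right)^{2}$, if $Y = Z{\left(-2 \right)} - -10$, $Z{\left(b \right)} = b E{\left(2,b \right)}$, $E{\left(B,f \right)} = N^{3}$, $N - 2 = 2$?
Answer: $9216$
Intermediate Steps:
$N = 4$ ($N = 2 + 2 = 4$)
$E{\left(B,f \right)} = 64$ ($E{\left(B,f \right)} = 4^{3} = 64$)
$Z{\left(b \right)} = 64 b$ ($Z{\left(b \right)} = b 64 = 64 b$)
$Y = -118$ ($Y = 64 \left(-2\right) - -10 = -128 + 10 = -118$)
$\left(\left(-2 + 24\right) + Y\right)^{2} = \left(\left(-2 + 24\right) - 118\right)^{2} = \left(22 - 118\right)^{2} = \left(-96\right)^{2} = 9216$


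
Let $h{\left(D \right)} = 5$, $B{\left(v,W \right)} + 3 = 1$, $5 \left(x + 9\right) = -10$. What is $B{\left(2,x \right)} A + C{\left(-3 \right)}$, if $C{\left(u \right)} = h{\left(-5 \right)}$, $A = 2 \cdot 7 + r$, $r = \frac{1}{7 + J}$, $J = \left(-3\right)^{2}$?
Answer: $- \frac{185}{8} \approx -23.125$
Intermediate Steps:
$J = 9$
$x = -11$ ($x = -9 + \frac{1}{5} \left(-10\right) = -9 - 2 = -11$)
$r = \frac{1}{16}$ ($r = \frac{1}{7 + 9} = \frac{1}{16} \approx 0.0625$)
$B{\left(v,W \right)} = -2$ ($B{\left(v,W \right)} = -3 + 1 = -2$)
$A = \frac{225}{16}$ ($A = 2 \cdot 7 + \frac{1}{16} = 14 + \frac{1}{16} = \frac{225}{16} \approx 14.063$)
$C{\left(u \right)} = 5$
$B{\left(2,x \right)} A + C{\left(-3 \right)} = \left(-2\right) \frac{225}{16} + 5 = - \frac{225}{8} + 5 = - \frac{185}{8}$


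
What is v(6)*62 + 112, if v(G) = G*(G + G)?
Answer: 4576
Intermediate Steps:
v(G) = 2*G² (v(G) = G*(2*G) = 2*G²)
v(6)*62 + 112 = (2*6²)*62 + 112 = (2*36)*62 + 112 = 72*62 + 112 = 4464 + 112 = 4576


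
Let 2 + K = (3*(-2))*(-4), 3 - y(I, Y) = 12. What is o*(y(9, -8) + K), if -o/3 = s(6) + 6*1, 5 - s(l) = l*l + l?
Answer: 1209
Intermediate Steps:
s(l) = 5 - l - l**2 (s(l) = 5 - (l*l + l) = 5 - (l**2 + l) = 5 - (l + l**2) = 5 + (-l - l**2) = 5 - l - l**2)
y(I, Y) = -9 (y(I, Y) = 3 - 1*12 = 3 - 12 = -9)
o = 93 (o = -3*((5 - 1*6 - 1*6**2) + 6*1) = -3*((5 - 6 - 1*36) + 6) = -3*((5 - 6 - 36) + 6) = -3*(-37 + 6) = -3*(-31) = 93)
K = 22 (K = -2 + (3*(-2))*(-4) = -2 - 6*(-4) = -2 + 24 = 22)
o*(y(9, -8) + K) = 93*(-9 + 22) = 93*13 = 1209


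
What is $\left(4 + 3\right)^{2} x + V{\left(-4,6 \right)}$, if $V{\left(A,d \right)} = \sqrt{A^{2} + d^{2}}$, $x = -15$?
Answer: $-735 + 2 \sqrt{13} \approx -727.79$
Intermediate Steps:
$\left(4 + 3\right)^{2} x + V{\left(-4,6 \right)} = \left(4 + 3\right)^{2} \left(-15\right) + \sqrt{\left(-4\right)^{2} + 6^{2}} = 7^{2} \left(-15\right) + \sqrt{16 + 36} = 49 \left(-15\right) + \sqrt{52} = -735 + 2 \sqrt{13}$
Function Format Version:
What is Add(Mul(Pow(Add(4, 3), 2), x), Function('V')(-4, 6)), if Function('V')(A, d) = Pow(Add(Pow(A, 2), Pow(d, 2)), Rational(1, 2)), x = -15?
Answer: Add(-735, Mul(2, Pow(13, Rational(1, 2)))) ≈ -727.79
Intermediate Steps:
Add(Mul(Pow(Add(4, 3), 2), x), Function('V')(-4, 6)) = Add(Mul(Pow(Add(4, 3), 2), -15), Pow(Add(Pow(-4, 2), Pow(6, 2)), Rational(1, 2))) = Add(Mul(Pow(7, 2), -15), Pow(Add(16, 36), Rational(1, 2))) = Add(Mul(49, -15), Pow(52, Rational(1, 2))) = Add(-735, Mul(2, Pow(13, Rational(1, 2))))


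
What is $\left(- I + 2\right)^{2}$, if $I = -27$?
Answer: $841$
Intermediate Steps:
$\left(- I + 2\right)^{2} = \left(\left(-1\right) \left(-27\right) + 2\right)^{2} = \left(27 + 2\right)^{2} = 29^{2} = 841$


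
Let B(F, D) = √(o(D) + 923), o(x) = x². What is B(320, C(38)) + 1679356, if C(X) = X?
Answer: 1679356 + 3*√263 ≈ 1.6794e+6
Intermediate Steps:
B(F, D) = √(923 + D²) (B(F, D) = √(D² + 923) = √(923 + D²))
B(320, C(38)) + 1679356 = √(923 + 38²) + 1679356 = √(923 + 1444) + 1679356 = √2367 + 1679356 = 3*√263 + 1679356 = 1679356 + 3*√263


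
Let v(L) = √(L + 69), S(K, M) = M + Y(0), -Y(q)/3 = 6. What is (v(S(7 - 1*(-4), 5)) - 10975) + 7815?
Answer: -3160 + 2*√14 ≈ -3152.5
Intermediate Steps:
Y(q) = -18 (Y(q) = -3*6 = -18)
S(K, M) = -18 + M (S(K, M) = M - 18 = -18 + M)
v(L) = √(69 + L)
(v(S(7 - 1*(-4), 5)) - 10975) + 7815 = (√(69 + (-18 + 5)) - 10975) + 7815 = (√(69 - 13) - 10975) + 7815 = (√56 - 10975) + 7815 = (2*√14 - 10975) + 7815 = (-10975 + 2*√14) + 7815 = -3160 + 2*√14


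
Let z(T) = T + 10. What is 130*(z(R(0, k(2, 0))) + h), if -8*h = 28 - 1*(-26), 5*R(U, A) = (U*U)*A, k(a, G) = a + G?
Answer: 845/2 ≈ 422.50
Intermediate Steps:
k(a, G) = G + a
R(U, A) = A*U²/5 (R(U, A) = ((U*U)*A)/5 = (U²*A)/5 = (A*U²)/5 = A*U²/5)
h = -27/4 (h = -(28 - 1*(-26))/8 = -(28 + 26)/8 = -⅛*54 = -27/4 ≈ -6.7500)
z(T) = 10 + T
130*(z(R(0, k(2, 0))) + h) = 130*((10 + (⅕)*(0 + 2)*0²) - 27/4) = 130*((10 + (⅕)*2*0) - 27/4) = 130*((10 + 0) - 27/4) = 130*(10 - 27/4) = 130*(13/4) = 845/2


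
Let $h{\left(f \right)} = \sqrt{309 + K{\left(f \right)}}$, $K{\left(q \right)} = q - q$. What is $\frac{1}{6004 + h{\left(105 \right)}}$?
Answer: $\frac{6004}{36047707} - \frac{\sqrt{309}}{36047707} \approx 0.00016607$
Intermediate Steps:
$K{\left(q \right)} = 0$
$h{\left(f \right)} = \sqrt{309}$ ($h{\left(f \right)} = \sqrt{309 + 0} = \sqrt{309}$)
$\frac{1}{6004 + h{\left(105 \right)}} = \frac{1}{6004 + \sqrt{309}}$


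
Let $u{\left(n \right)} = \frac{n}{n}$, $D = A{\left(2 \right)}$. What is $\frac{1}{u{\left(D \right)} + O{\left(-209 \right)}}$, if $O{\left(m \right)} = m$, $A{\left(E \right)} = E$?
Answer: $- \frac{1}{208} \approx -0.0048077$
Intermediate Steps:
$D = 2$
$u{\left(n \right)} = 1$
$\frac{1}{u{\left(D \right)} + O{\left(-209 \right)}} = \frac{1}{1 - 209} = \frac{1}{-208} = - \frac{1}{208}$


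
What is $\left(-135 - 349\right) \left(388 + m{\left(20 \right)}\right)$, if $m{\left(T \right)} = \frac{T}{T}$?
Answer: $-188276$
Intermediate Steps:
$m{\left(T \right)} = 1$
$\left(-135 - 349\right) \left(388 + m{\left(20 \right)}\right) = \left(-135 - 349\right) \left(388 + 1\right) = \left(-484\right) 389 = -188276$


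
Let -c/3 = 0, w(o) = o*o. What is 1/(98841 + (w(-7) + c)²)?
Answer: 1/101242 ≈ 9.8773e-6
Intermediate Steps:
w(o) = o²
c = 0 (c = -3*0 = 0)
1/(98841 + (w(-7) + c)²) = 1/(98841 + ((-7)² + 0)²) = 1/(98841 + (49 + 0)²) = 1/(98841 + 49²) = 1/(98841 + 2401) = 1/101242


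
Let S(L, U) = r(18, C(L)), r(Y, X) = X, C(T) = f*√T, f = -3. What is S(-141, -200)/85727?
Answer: -3*I*√141/85727 ≈ -0.00041554*I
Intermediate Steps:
C(T) = -3*√T
S(L, U) = -3*√L
S(-141, -200)/85727 = -3*I*√141/85727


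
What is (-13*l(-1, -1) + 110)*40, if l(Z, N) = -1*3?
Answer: 5960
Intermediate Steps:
l(Z, N) = -3
(-13*l(-1, -1) + 110)*40 = (-13*(-3) + 110)*40 = (39 + 110)*40 = 149*40 = 5960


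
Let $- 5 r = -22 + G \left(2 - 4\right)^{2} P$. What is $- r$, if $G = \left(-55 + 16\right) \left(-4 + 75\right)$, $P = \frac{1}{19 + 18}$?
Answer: $- \frac{2378}{37} \approx -64.27$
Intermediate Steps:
$P = \frac{1}{37} \approx 0.027027$
$G = -2769$ ($G = \left(-39\right) 71 = -2769$)
$r = \frac{2378}{37}$ ($r = - \frac{-22 - 2769 \left(2 - 4\right)^{2} \cdot \frac{1}{37}}{5} = - \frac{-22 - 2769 \left(-2\right)^{2} \cdot \frac{1}{37}}{5} = - \frac{-22 - 2769 \cdot 4 \cdot \frac{1}{37}}{5} = - \frac{-22 - \frac{11076}{37}}{5} = \left(- \frac{1}{5}\right) \left(- \frac{11890}{37}\right) = \frac{2378}{37} \approx 64.27$)
$- r = \left(-1\right) \frac{2378}{37} = - \frac{2378}{37}$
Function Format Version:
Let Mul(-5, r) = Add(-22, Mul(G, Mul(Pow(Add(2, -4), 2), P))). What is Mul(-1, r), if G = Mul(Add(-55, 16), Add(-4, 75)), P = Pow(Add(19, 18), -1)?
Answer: Rational(-2378, 37) ≈ -64.270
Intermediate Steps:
P = Rational(1, 37) (P = Pow(37, -1) = Rational(1, 37) ≈ 0.027027)
G = -2769 (G = Mul(-39, 71) = -2769)
r = Rational(2378, 37) (r = Mul(Rational(-1, 5), Add(-22, Mul(-2769, Mul(Pow(Add(2, -4), 2), Rational(1, 37))))) = Mul(Rational(-1, 5), Add(-22, Mul(-2769, Mul(Pow(-2, 2), Rational(1, 37))))) = Mul(Rational(-1, 5), Add(-22, Mul(-2769, Mul(4, Rational(1, 37))))) = Mul(Rational(-1, 5), Add(-22, Mul(-2769, Rational(4, 37)))) = Mul(Rational(-1, 5), Add(-22, Rational(-11076, 37))) = Mul(Rational(-1, 5), Rational(-11890, 37)) = Rational(2378, 37) ≈ 64.270)
Mul(-1, r) = Mul(-1, Rational(2378, 37)) = Rational(-2378, 37)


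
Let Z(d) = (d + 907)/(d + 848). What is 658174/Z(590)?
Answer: 946454212/1497 ≈ 6.3223e+5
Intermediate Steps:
Z(d) = (907 + d)/(848 + d)
658174/Z(590) = 658174/(((907 + 590)/(848 + 590))) = 658174/((1497/1438)) = 658174/(((1/1438)*1497)) = 658174/(1497/1438) = 658174*(1438/1497) = 946454212/1497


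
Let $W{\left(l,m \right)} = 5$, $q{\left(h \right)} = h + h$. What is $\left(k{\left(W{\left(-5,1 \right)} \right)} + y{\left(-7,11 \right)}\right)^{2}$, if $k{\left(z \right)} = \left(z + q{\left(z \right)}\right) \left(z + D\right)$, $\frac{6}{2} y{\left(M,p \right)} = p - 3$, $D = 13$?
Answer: $\frac{669124}{9} \approx 74347.0$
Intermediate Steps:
$q{\left(h \right)} = 2 h$
$y{\left(M,p \right)} = -1 + \frac{p}{3}$ ($y{\left(M,p \right)} = \frac{p - 3}{3} = \frac{-3 + p}{3} = -1 + \frac{p}{3}$)
$k{\left(z \right)} = 3 z \left(13 + z\right)$ ($k{\left(z \right)} = \left(z + 2 z\right) \left(z + 13\right) = 3 z \left(13 + z\right)$)
$\left(k{\left(W{\left(-5,1 \right)} \right)} + y{\left(-7,11 \right)}\right)^{2} = \left(3 \cdot 5 \left(13 + 5\right) + \left(-1 + \frac{1}{3} \cdot 11\right)\right)^{2} = \left(3 \cdot 5 \cdot 18 + \left(-1 + \frac{11}{3}\right)\right)^{2} = \left(270 + \frac{8}{3}\right)^{2} = \left(\frac{818}{3}\right)^{2} = \frac{669124}{9}$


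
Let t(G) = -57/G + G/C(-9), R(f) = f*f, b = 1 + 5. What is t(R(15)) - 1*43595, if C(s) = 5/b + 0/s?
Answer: -3249394/75 ≈ -43325.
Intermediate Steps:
b = 6
C(s) = ⅚ (C(s) = 5/6 + 0/s = 5*(⅙) + 0 = ⅚ + 0 = ⅚)
R(f) = f²
t(G) = -57/G + 6*G/5 (t(G) = -57/G + G/(⅚) = -57/G + G*(6/5) = -57/G + 6*G/5)
t(R(15)) - 1*43595 = (-57/(15²) + (6/5)*15²) - 1*43595 = (-57/225 + (6/5)*225) - 43595 = (-57*1/225 + 270) - 43595 = (-19/75 + 270) - 43595 = 20231/75 - 43595 = -3249394/75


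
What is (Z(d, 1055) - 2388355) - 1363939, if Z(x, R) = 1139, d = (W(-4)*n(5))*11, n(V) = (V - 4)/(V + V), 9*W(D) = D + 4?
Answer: -3751155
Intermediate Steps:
W(D) = 4/9 + D/9 (W(D) = (D + 4)/9 = (4 + D)/9 = 4/9 + D/9)
n(V) = (-4 + V)/(2*V) (n(V) = (-4 + V)/((2*V)) = (-4 + V)*(1/(2*V)) = (-4 + V)/(2*V))
d = 0 (d = ((4/9 + (1/9)*(-4))*((1/2)*(-4 + 5)/5))*11 = ((4/9 - 4/9)*((1/2)*(1/5)*1))*11 = (0*(1/10))*11 = 0*11 = 0)
(Z(d, 1055) - 2388355) - 1363939 = (1139 - 2388355) - 1363939 = -2387216 - 1363939 = -3751155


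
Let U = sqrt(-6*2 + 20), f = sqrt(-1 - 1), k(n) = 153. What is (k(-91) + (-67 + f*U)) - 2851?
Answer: -2765 + 4*I ≈ -2765.0 + 4.0*I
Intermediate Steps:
f = I*sqrt(2) (f = sqrt(-2) = I*sqrt(2) ≈ 1.4142*I)
U = 2*sqrt(2) (U = sqrt(-12 + 20) = sqrt(8) = 2*sqrt(2) ≈ 2.8284)
(k(-91) + (-67 + f*U)) - 2851 = (153 + (-67 + (I*sqrt(2))*(2*sqrt(2)))) - 2851 = (153 + (-67 + 4*I)) - 2851 = (86 + 4*I) - 2851 = -2765 + 4*I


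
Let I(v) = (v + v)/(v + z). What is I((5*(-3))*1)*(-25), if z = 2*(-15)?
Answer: -50/3 ≈ -16.667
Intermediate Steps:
z = -30
I(v) = 2*v/(-30 + v) (I(v) = (v + v)/(v - 30) = (2*v)/(-30 + v) = 2*v/(-30 + v))
I((5*(-3))*1)*(-25) = (2*((5*(-3))*1)/(-30 + (5*(-3))*1))*(-25) = (2*(-15*1)/(-30 - 15*1))*(-25) = (2*(-15)/(-30 - 15))*(-25) = (2*(-15)/(-45))*(-25) = (2*(-15)*(-1/45))*(-25) = (2/3)*(-25) = -50/3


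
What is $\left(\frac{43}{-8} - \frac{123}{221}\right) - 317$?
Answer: $- \frac{570943}{1768} \approx -322.93$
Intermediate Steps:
$\left(\frac{43}{-8} - \frac{123}{221}\right) - 317 = \left(43 \left(- \frac{1}{8}\right) - \frac{123}{221}\right) - 317 = \left(- \frac{43}{8} - \frac{123}{221}\right) - 317 = - \frac{10487}{1768} - 317 = - \frac{570943}{1768}$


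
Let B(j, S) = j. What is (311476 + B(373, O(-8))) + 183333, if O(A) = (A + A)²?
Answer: 495182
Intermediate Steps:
O(A) = 4*A² (O(A) = (2*A)² = 4*A²)
(311476 + B(373, O(-8))) + 183333 = (311476 + 373) + 183333 = 311849 + 183333 = 495182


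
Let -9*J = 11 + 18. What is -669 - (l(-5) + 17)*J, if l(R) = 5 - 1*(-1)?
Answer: -5354/9 ≈ -594.89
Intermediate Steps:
J = -29/9 (J = -(11 + 18)/9 = -⅑*29 = -29/9 ≈ -3.2222)
l(R) = 6 (l(R) = 5 + 1 = 6)
-669 - (l(-5) + 17)*J = -669 - (6 + 17)*(-29)/9 = -669 - 23*(-29)/9 = -669 - 1*(-667/9) = -669 + 667/9 = -5354/9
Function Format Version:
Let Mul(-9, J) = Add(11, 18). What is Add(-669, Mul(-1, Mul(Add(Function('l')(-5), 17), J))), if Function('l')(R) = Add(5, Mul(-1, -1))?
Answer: Rational(-5354, 9) ≈ -594.89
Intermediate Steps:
J = Rational(-29, 9) (J = Mul(Rational(-1, 9), Add(11, 18)) = Mul(Rational(-1, 9), 29) = Rational(-29, 9) ≈ -3.2222)
Function('l')(R) = 6 (Function('l')(R) = Add(5, 1) = 6)
Add(-669, Mul(-1, Mul(Add(Function('l')(-5), 17), J))) = Add(-669, Mul(-1, Mul(Add(6, 17), Rational(-29, 9)))) = Add(-669, Mul(-1, Mul(23, Rational(-29, 9)))) = Add(-669, Mul(-1, Rational(-667, 9))) = Add(-669, Rational(667, 9)) = Rational(-5354, 9)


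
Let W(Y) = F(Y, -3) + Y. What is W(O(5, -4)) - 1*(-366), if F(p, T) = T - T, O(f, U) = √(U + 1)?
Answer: 366 + I*√3 ≈ 366.0 + 1.732*I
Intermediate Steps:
O(f, U) = √(1 + U)
F(p, T) = 0
W(Y) = Y (W(Y) = 0 + Y = Y)
W(O(5, -4)) - 1*(-366) = √(1 - 4) - 1*(-366) = √(-3) + 366 = I*√3 + 366 = 366 + I*√3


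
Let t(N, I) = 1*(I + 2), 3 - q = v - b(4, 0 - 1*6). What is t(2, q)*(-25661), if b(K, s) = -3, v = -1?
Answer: -76983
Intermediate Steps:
q = 1 (q = 3 - (-1 - 1*(-3)) = 3 - (-1 + 3) = 3 - 1*2 = 3 - 2 = 1)
t(N, I) = 2 + I (t(N, I) = 1*(2 + I) = 2 + I)
t(2, q)*(-25661) = (2 + 1)*(-25661) = 3*(-25661) = -76983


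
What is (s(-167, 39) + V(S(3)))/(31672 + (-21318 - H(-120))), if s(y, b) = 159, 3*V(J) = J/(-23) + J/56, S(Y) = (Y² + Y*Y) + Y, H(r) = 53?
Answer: 29223/1895384 ≈ 0.015418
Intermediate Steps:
S(Y) = Y + 2*Y² (S(Y) = (Y² + Y²) + Y = 2*Y² + Y = Y + 2*Y²)
V(J) = -11*J/1288 (V(J) = (J/(-23) + J/56)/3 = (J*(-1/23) + J*(1/56))/3 = (-J/23 + J/56)/3 = (-33*J/1288)/3 = -11*J/1288)
(s(-167, 39) + V(S(3)))/(31672 + (-21318 - H(-120))) = (159 - 33*(1 + 2*3)/1288)/(31672 + (-21318 - 1*53)) = (159 - 33*(1 + 6)/1288)/(31672 + (-21318 - 53)) = (159 - 33*7/1288)/(31672 - 21371) = (159 - 11/1288*21)/10301 = (159 - 33/184)*(1/10301) = (29223/184)*(1/10301) = 29223/1895384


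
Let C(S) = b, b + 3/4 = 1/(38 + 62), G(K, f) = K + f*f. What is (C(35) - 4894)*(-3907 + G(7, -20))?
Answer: 17131590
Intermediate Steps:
G(K, f) = K + f**2
b = -37/50 (b = -3/4 + 1/(38 + 62) = -3/4 + 1/100 = -37/50 ≈ -0.74000)
C(S) = -37/50
(C(35) - 4894)*(-3907 + G(7, -20)) = (-37/50 - 4894)*(-3907 + (7 + (-20)**2)) = -244737*(-3907 + (7 + 400))/50 = -244737*(-3907 + 407)/50 = -244737/50*(-3500) = 17131590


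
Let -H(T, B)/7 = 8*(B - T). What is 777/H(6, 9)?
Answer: -37/8 ≈ -4.6250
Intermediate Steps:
H(T, B) = -56*B + 56*T (H(T, B) = -56*(B - T) = -7*(-8*T + 8*B) = -56*B + 56*T)
777/H(6, 9) = 777/(-56*9 + 56*6) = 777/(-504 + 336) = 777/(-168) = 777*(-1/168) = -37/8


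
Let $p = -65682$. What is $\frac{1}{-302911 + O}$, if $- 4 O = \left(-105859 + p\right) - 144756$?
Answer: $- \frac{4}{895347} \approx -4.4675 \cdot 10^{-6}$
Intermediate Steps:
$O = \frac{316297}{4}$ ($O = - \frac{\left(-105859 - 65682\right) - 144756}{4} = - \frac{-171541 - 144756}{4} = \left(- \frac{1}{4}\right) \left(-316297\right) = \frac{316297}{4} \approx 79074.0$)
$\frac{1}{-302911 + O} = \frac{1}{-302911 + \frac{316297}{4}} = \frac{1}{- \frac{895347}{4}} = - \frac{4}{895347}$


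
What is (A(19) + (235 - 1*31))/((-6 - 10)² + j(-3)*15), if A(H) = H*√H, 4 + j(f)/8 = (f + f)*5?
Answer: -51/956 - 19*√19/3824 ≈ -0.075005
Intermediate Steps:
j(f) = -32 + 80*f (j(f) = -32 + 8*((f + f)*5) = -32 + 8*((2*f)*5) = -32 + 8*(10*f) = -32 + 80*f)
A(H) = H^(3/2)
(A(19) + (235 - 1*31))/((-6 - 10)² + j(-3)*15) = (19^(3/2) + (235 - 1*31))/((-6 - 10)² + (-32 + 80*(-3))*15) = (19*√19 + (235 - 31))/((-16)² + (-32 - 240)*15) = (19*√19 + 204)/(256 - 272*15) = (204 + 19*√19)/(256 - 4080) = (204 + 19*√19)/(-3824) = (204 + 19*√19)*(-1/3824) = -51/956 - 19*√19/3824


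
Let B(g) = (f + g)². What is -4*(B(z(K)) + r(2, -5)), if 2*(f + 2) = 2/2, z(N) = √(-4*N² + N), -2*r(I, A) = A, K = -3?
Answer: 137 + 12*I*√39 ≈ 137.0 + 74.94*I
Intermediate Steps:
r(I, A) = -A/2
z(N) = √(N - 4*N²)
f = -3/2 (f = -2 + (2/2)/2 = -2 + (2*(½))/2 = -2 + (½)*1 = -2 + ½ = -3/2 ≈ -1.5000)
B(g) = (-3/2 + g)²
-4*(B(z(K)) + r(2, -5)) = -4*((-3 + 2*√(-3*(1 - 4*(-3))))²/4 - ½*(-5)) = -4*((-3 + 2*√(-3*(1 + 12)))²/4 + 5/2) = -4*((-3 + 2*√(-3*13))²/4 + 5/2) = -4*((-3 + 2*√(-39))²/4 + 5/2) = -4*((-3 + 2*(I*√39))²/4 + 5/2) = -4*((-3 + 2*I*√39)²/4 + 5/2) = -4*(5/2 + (-3 + 2*I*√39)²/4) = -10 - (-3 + 2*I*√39)²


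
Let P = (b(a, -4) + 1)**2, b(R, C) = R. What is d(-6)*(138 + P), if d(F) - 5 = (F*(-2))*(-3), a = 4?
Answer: -5053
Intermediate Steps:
d(F) = 5 + 6*F (d(F) = 5 + (F*(-2))*(-3) = 5 - 2*F*(-3) = 5 + 6*F)
P = 25 (P = (4 + 1)**2 = 5**2 = 25)
d(-6)*(138 + P) = (5 + 6*(-6))*(138 + 25) = (5 - 36)*163 = -31*163 = -5053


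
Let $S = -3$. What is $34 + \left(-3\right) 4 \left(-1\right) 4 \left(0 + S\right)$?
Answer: $-110$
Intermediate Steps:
$34 + \left(-3\right) 4 \left(-1\right) 4 \left(0 + S\right) = 34 + \left(-3\right) 4 \left(-1\right) 4 \left(0 - 3\right) = 34 + \left(-12\right) \left(-1\right) 4 \left(-3\right) = 34 + 12 \left(-12\right) = 34 - 144 = -110$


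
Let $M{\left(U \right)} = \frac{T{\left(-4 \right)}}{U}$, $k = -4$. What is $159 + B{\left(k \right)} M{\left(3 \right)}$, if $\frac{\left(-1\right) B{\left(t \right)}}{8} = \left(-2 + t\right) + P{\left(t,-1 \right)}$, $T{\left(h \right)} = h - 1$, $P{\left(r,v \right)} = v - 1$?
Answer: $\frac{157}{3} \approx 52.333$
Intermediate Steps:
$P{\left(r,v \right)} = -1 + v$
$T{\left(h \right)} = -1 + h$ ($T{\left(h \right)} = h - 1 = -1 + h$)
$M{\left(U \right)} = - \frac{5}{U}$ ($M{\left(U \right)} = \frac{-1 - 4}{U} = - \frac{5}{U}$)
$B{\left(t \right)} = 32 - 8 t$ ($B{\left(t \right)} = - 8 \left(\left(-2 + t\right) - 2\right) = - 8 \left(-4 + t\right) = 32 - 8 t$)
$159 + B{\left(k \right)} M{\left(3 \right)} = 159 + \left(32 - -32\right) \left(- \frac{5}{3}\right) = 159 + \left(32 + 32\right) \left(\left(-5\right) \frac{1}{3}\right) = 159 + 64 \left(- \frac{5}{3}\right) = 159 - \frac{320}{3} = \frac{157}{3}$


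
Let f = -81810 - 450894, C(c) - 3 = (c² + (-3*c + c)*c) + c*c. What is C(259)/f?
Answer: -1/177568 ≈ -5.6316e-6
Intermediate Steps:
C(c) = 3 (C(c) = 3 + ((c² + (-3*c + c)*c) + c*c) = 3 + ((c² + (-2*c)*c) + c²) = 3 + ((c² - 2*c²) + c²) = 3 + (-c² + c²) = 3 + 0 = 3)
f = -532704
C(259)/f = 3/(-532704) = 3*(-1/532704) = -1/177568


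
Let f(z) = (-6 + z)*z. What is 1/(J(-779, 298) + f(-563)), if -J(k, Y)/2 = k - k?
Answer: 1/320347 ≈ 3.1216e-6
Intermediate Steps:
f(z) = z*(-6 + z)
J(k, Y) = 0 (J(k, Y) = -2*(k - k) = -2*0 = 0)
1/(J(-779, 298) + f(-563)) = 1/(0 - 563*(-6 - 563)) = 1/(0 - 563*(-569)) = 1/(0 + 320347) = 1/320347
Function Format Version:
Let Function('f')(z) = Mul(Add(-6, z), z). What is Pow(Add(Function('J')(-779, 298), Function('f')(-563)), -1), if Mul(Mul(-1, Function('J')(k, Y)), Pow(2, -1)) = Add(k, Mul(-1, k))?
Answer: Rational(1, 320347) ≈ 3.1216e-6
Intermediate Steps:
Function('f')(z) = Mul(z, Add(-6, z))
Function('J')(k, Y) = 0 (Function('J')(k, Y) = Mul(-2, Add(k, Mul(-1, k))) = Mul(-2, 0) = 0)
Pow(Add(Function('J')(-779, 298), Function('f')(-563)), -1) = Pow(Add(0, Mul(-563, Add(-6, -563))), -1) = Pow(Add(0, Mul(-563, -569)), -1) = Pow(Add(0, 320347), -1) = Pow(320347, -1) = Rational(1, 320347)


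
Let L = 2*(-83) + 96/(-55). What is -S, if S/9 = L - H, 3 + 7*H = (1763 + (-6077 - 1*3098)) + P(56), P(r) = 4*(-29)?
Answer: -3146607/385 ≈ -8173.0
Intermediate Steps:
P(r) = -116
L = -9226/55 (L = -166 + 96*(-1/55) = -166 - 96/55 = -9226/55 ≈ -167.75)
H = -7531/7 (H = -3/7 + ((1763 + (-6077 - 1*3098)) - 116)/7 = -3/7 + ((1763 + (-6077 - 3098)) - 116)/7 = -3/7 + ((1763 - 9175) - 116)/7 = -3/7 + (-7412 - 116)/7 = -3/7 + (1/7)*(-7528) = -3/7 - 7528/7 = -7531/7 ≈ -1075.9)
S = 3146607/385 (S = 9*(-9226/55 - 1*(-7531/7)) = 9*(-9226/55 + 7531/7) = 9*(349623/385) = 3146607/385 ≈ 8173.0)
-S = -1*3146607/385 = -3146607/385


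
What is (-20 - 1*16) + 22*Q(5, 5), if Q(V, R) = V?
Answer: 74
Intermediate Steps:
(-20 - 1*16) + 22*Q(5, 5) = (-20 - 1*16) + 22*5 = (-20 - 16) + 110 = -36 + 110 = 74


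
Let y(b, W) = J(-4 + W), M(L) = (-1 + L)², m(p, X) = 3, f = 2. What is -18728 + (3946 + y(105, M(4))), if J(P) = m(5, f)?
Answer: -14779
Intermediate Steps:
J(P) = 3
y(b, W) = 3
-18728 + (3946 + y(105, M(4))) = -18728 + (3946 + 3) = -18728 + 3949 = -14779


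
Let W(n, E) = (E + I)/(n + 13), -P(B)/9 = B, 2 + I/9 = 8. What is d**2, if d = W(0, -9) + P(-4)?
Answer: 263169/169 ≈ 1557.2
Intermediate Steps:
I = 54 (I = -18 + 9*8 = -18 + 72 = 54)
P(B) = -9*B
W(n, E) = (54 + E)/(13 + n) (W(n, E) = (E + 54)/(n + 13) = (54 + E)/(13 + n))
d = 513/13 (d = (54 - 9)/(13 + 0) - 9*(-4) = 45/13 + 36 = 513/13 ≈ 39.462)
d**2 = (513/13)**2 = 263169/169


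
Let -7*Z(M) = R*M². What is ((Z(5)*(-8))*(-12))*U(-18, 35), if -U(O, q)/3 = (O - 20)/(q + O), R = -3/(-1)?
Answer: -820800/119 ≈ -6897.5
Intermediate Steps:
R = 3 (R = -3*(-1) = 3)
Z(M) = -3*M²/7
U(O, q) = -3*(-20 + O)/(O + q) (U(O, q) = -3*(O - 20)/(q + O) = -3*(-20 + O)/(O + q))
((Z(5)*(-8))*(-12))*U(-18, 35) = ((-3/7*5²*(-8))*(-12))*(3*(20 - 1*(-18))/(-18 + 35)) = ((-3/7*25*(-8))*(-12))*(3*(20 + 18)/17) = (-75/7*(-8)*(-12))*(3*(1/17)*38) = ((600/7)*(-12))*(114/17) = -7200/7*114/17 = -820800/119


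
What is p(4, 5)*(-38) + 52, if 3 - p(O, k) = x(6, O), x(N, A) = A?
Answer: 90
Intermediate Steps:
p(O, k) = 3 - O
p(4, 5)*(-38) + 52 = (3 - 1*4)*(-38) + 52 = (3 - 4)*(-38) + 52 = -1*(-38) + 52 = 38 + 52 = 90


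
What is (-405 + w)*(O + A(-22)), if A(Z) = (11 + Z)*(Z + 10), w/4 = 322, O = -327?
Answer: -172185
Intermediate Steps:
w = 1288 (w = 4*322 = 1288)
A(Z) = (10 + Z)*(11 + Z) (A(Z) = (11 + Z)*(10 + Z) = (10 + Z)*(11 + Z))
(-405 + w)*(O + A(-22)) = (-405 + 1288)*(-327 + (110 + (-22)² + 21*(-22))) = 883*(-327 + (110 + 484 - 462)) = 883*(-327 + 132) = 883*(-195) = -172185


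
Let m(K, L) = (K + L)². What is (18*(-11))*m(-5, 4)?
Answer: -198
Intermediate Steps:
(18*(-11))*m(-5, 4) = (18*(-11))*(-5 + 4)² = -198*(-1)² = -198*1 = -198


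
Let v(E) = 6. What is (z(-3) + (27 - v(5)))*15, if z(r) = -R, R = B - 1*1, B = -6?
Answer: 420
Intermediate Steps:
R = -7 (R = -6 - 1*1 = -6 - 1 = -7)
z(r) = 7 (z(r) = -1*(-7) = 7)
(z(-3) + (27 - v(5)))*15 = (7 + (27 - 1*6))*15 = (7 + (27 - 6))*15 = (7 + 21)*15 = 28*15 = 420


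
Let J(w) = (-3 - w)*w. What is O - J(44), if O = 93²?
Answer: 10717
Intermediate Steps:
O = 8649
J(w) = w*(-3 - w)
O - J(44) = 8649 - (-1)*44*(3 + 44) = 8649 - (-1)*44*47 = 8649 - 1*(-2068) = 8649 + 2068 = 10717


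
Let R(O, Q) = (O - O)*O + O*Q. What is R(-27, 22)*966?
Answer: -573804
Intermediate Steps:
R(O, Q) = O*Q (R(O, Q) = 0*O + O*Q = 0 + O*Q = O*Q)
R(-27, 22)*966 = -27*22*966 = -594*966 = -573804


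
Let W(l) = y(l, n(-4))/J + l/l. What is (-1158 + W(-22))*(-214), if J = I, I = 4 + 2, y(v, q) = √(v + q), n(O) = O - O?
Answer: 247598 - 107*I*√22/3 ≈ 2.476e+5 - 167.29*I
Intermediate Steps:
n(O) = 0
y(v, q) = √(q + v)
I = 6
J = 6
W(l) = 1 + √l/6 (W(l) = √(0 + l)/6 + l/l = √l*(⅙) + 1 = √l/6 + 1 = 1 + √l/6)
(-1158 + W(-22))*(-214) = (-1158 + (1 + √(-22)/6))*(-214) = (-1158 + (1 + (I*√22)/6))*(-214) = (-1158 + (1 + I*√22/6))*(-214) = (-1157 + I*√22/6)*(-214) = 247598 - 107*I*√22/3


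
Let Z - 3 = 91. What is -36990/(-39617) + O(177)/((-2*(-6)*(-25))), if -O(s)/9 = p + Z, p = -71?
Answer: 6432573/3961700 ≈ 1.6237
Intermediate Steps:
Z = 94 (Z = 3 + 91 = 94)
O(s) = -207 (O(s) = -9*(-71 + 94) = -9*23 = -207)
-36990/(-39617) + O(177)/((-2*(-6)*(-25))) = -36990/(-39617) - 207/(-2*(-6)*(-25)) = -36990*(-1/39617) - 207/(12*(-25)) = 36990/39617 - 207/(-300) = 36990/39617 - 207*(-1/300) = 36990/39617 + 69/100 = 6432573/3961700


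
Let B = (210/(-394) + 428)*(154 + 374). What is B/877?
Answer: 44463408/172769 ≈ 257.36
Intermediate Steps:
B = 44463408/197 (B = (210*(-1/394) + 428)*528 = (-105/197 + 428)*528 = (84211/197)*528 = 44463408/197 ≈ 2.2570e+5)
B/877 = (44463408/197)/877 = (44463408/197)*(1/877) = 44463408/172769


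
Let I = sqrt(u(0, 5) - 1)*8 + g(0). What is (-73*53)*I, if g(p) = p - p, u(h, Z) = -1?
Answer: -30952*I*sqrt(2) ≈ -43773.0*I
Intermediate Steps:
g(p) = 0
I = 8*I*sqrt(2) (I = sqrt(-1 - 1)*8 + 0 = sqrt(-2)*8 + 0 = (I*sqrt(2))*8 + 0 = 8*I*sqrt(2) + 0 = 8*I*sqrt(2) ≈ 11.314*I)
(-73*53)*I = (-73*53)*(8*I*sqrt(2)) = -30952*I*sqrt(2)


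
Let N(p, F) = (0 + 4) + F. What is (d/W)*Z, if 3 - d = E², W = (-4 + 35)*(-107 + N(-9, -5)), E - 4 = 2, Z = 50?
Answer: 275/558 ≈ 0.49283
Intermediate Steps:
E = 6 (E = 4 + 2 = 6)
N(p, F) = 4 + F
W = -3348 (W = (-4 + 35)*(-107 + (4 - 5)) = 31*(-107 - 1) = 31*(-108) = -3348)
d = -33 (d = 3 - 1*6² = 3 - 1*36 = 3 - 36 = -33)
(d/W)*Z = -33/(-3348)*50 = -33*(-1/3348)*50 = (11/1116)*50 = 275/558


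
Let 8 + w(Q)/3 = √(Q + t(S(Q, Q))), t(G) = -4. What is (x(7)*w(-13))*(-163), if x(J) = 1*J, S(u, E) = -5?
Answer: 27384 - 3423*I*√17 ≈ 27384.0 - 14113.0*I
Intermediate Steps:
x(J) = J
w(Q) = -24 + 3*√(-4 + Q) (w(Q) = -24 + 3*√(Q - 4) = -24 + 3*√(-4 + Q))
(x(7)*w(-13))*(-163) = (7*(-24 + 3*√(-4 - 13)))*(-163) = (7*(-24 + 3*√(-17)))*(-163) = (7*(-24 + 3*(I*√17)))*(-163) = (7*(-24 + 3*I*√17))*(-163) = (-168 + 21*I*√17)*(-163) = 27384 - 3423*I*√17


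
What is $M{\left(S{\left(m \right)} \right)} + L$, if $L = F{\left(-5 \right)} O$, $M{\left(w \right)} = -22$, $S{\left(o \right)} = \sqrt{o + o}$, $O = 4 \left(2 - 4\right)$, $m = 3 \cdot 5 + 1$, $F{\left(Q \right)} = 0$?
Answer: $-22$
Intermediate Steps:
$m = 16$ ($m = 15 + 1 = 16$)
$O = -8$ ($O = 4 \left(-2\right) = -8$)
$S{\left(o \right)} = \sqrt{2} \sqrt{o}$ ($S{\left(o \right)} = \sqrt{2 o} = \sqrt{2} \sqrt{o}$)
$L = 0$ ($L = 0 \left(-8\right) = 0$)
$M{\left(S{\left(m \right)} \right)} + L = -22 + 0 = -22$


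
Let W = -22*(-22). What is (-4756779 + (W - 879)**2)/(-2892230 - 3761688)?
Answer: 2300377/3326959 ≈ 0.69143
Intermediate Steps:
W = 484
(-4756779 + (W - 879)**2)/(-2892230 - 3761688) = (-4756779 + (484 - 879)**2)/(-2892230 - 3761688) = (-4756779 + (-395)**2)/(-6653918) = (-4756779 + 156025)*(-1/6653918) = -4600754*(-1/6653918) = 2300377/3326959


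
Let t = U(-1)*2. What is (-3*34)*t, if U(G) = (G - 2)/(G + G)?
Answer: -306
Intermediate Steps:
U(G) = (-2 + G)/(2*G) (U(G) = (-2 + G)/((2*G)) = (-2 + G)*(1/(2*G)) = (-2 + G)/(2*G))
t = 3 (t = ((1/2)*(-2 - 1)/(-1))*2 = ((1/2)*(-1)*(-3))*2 = (3/2)*2 = 3)
(-3*34)*t = -3*34*3 = -102*3 = -306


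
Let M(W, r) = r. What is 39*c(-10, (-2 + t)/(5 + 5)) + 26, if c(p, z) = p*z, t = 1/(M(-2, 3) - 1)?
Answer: 169/2 ≈ 84.500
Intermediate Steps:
t = ½ (t = 1/(3 - 1) = 1/2 = ½ ≈ 0.50000)
39*c(-10, (-2 + t)/(5 + 5)) + 26 = 39*(-10*(-2 + ½)/(5 + 5)) + 26 = 39*(-(-15)/10) + 26 = 39*(-10*(-3/20)) + 26 = 39*(3/2) + 26 = 117/2 + 26 = 169/2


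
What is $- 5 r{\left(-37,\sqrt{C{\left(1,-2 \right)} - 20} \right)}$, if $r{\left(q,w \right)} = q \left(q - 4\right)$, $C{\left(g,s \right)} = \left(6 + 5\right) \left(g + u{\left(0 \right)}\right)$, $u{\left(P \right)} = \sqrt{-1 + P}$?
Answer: $-7585$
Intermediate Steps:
$C{\left(g,s \right)} = 11 i + 11 g$ ($C{\left(g,s \right)} = \left(6 + 5\right) \left(g + \sqrt{-1 + 0}\right) = 11 \left(g + \sqrt{-1}\right) = 11 \left(g + i\right) = 11 \left(i + g\right) = 11 i + 11 g$)
$r{\left(q,w \right)} = q \left(-4 + q\right)$
$- 5 r{\left(-37,\sqrt{C{\left(1,-2 \right)} - 20} \right)} = - 5 \left(- 37 \left(-4 - 37\right)\right) = - 5 \left(\left(-37\right) \left(-41\right)\right) = \left(-5\right) 1517 = -7585$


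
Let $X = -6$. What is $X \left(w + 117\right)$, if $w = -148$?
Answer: $186$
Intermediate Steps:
$X \left(w + 117\right) = - 6 \left(-148 + 117\right) = \left(-6\right) \left(-31\right) = 186$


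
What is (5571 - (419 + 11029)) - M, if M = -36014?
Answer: 30137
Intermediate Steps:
(5571 - (419 + 11029)) - M = (5571 - (419 + 11029)) - 1*(-36014) = (5571 - 1*11448) + 36014 = (5571 - 11448) + 36014 = -5877 + 36014 = 30137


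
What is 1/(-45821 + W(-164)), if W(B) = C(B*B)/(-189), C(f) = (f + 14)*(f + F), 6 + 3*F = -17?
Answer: -63/244075073 ≈ -2.5812e-7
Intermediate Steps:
F = -23/3 (F = -2 + (⅓)*(-17) = -2 - 17/3 = -23/3 ≈ -7.6667)
C(f) = (14 + f)*(-23/3 + f) (C(f) = (f + 14)*(f - 23/3) = (14 + f)*(-23/3 + f))
W(B) = 46/81 - 19*B²/567 - B⁴/189 (W(B) = (-322/3 + (B*B)² + 19*(B*B)/3)/(-189) = (-322/3 + (B²)² + 19*B²/3)*(-1/189) = (-322/3 + B⁴ + 19*B²/3)*(-1/189) = 46/81 - 19*B²/567 - B⁴/189)
1/(-45821 + W(-164)) = 1/(-45821 + (46/81 - 19/567*(-164)² - 1/189*(-164)⁴)) = 1/(-45821 + (46/81 - 19/567*26896 - 1/189*723394816)) = 1/(-45821 + (46/81 - 511024/567 - 723394816/189)) = 1/(-45821 - 241188350/63) = 1/(-244075073/63) = -63/244075073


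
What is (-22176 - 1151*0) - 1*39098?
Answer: -61274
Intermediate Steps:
(-22176 - 1151*0) - 1*39098 = (-22176 - 1*0) - 39098 = (-22176 + 0) - 39098 = -22176 - 39098 = -61274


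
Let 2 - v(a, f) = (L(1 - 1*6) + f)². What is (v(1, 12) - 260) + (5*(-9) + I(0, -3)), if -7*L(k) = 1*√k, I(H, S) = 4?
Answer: -21702/49 + 24*I*√5/7 ≈ -442.9 + 7.6665*I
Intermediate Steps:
L(k) = -√k/7
v(a, f) = 2 - (f - I*√5/7)² (v(a, f) = 2 - (-√(1 - 1*6)/7 + f)² = 2 - (-√(1 - 6)/7 + f)² = 2 - (-I*√5/7 + f)² = 2 - (f - I*√5/7)²)
(v(1, 12) - 260) + (5*(-9) + I(0, -3)) = ((2 - (7*12 - I*√5)²/49) - 260) + (5*(-9) + 4) = ((2 - (84 - I*√5)²/49) - 260) + (-45 + 4) = (-258 - (84 - I*√5)²/49) - 41 = -299 - (84 - I*√5)²/49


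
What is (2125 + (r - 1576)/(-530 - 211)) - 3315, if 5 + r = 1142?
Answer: -881351/741 ≈ -1189.4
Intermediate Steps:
r = 1137 (r = -5 + 1142 = 1137)
(2125 + (r - 1576)/(-530 - 211)) - 3315 = (2125 + (1137 - 1576)/(-530 - 211)) - 3315 = (2125 - 439/(-741)) - 3315 = (2125 - 439*(-1/741)) - 3315 = (2125 + 439/741) - 3315 = 1575064/741 - 3315 = -881351/741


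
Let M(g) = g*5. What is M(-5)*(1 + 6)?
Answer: -175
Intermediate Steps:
M(g) = 5*g
M(-5)*(1 + 6) = (5*(-5))*(1 + 6) = -25*7 = -175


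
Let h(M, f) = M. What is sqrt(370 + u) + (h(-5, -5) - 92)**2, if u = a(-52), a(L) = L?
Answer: 9409 + sqrt(318) ≈ 9426.8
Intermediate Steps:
u = -52
sqrt(370 + u) + (h(-5, -5) - 92)**2 = sqrt(370 - 52) + (-5 - 92)**2 = sqrt(318) + (-97)**2 = sqrt(318) + 9409 = 9409 + sqrt(318)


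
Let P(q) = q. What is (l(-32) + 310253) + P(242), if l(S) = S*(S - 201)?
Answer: 317951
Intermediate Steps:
l(S) = S*(-201 + S)
(l(-32) + 310253) + P(242) = (-32*(-201 - 32) + 310253) + 242 = (-32*(-233) + 310253) + 242 = (7456 + 310253) + 242 = 317709 + 242 = 317951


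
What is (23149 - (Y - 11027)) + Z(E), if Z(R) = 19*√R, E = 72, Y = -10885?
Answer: 45061 + 114*√2 ≈ 45222.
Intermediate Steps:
(23149 - (Y - 11027)) + Z(E) = (23149 - (-10885 - 11027)) + 19*√72 = (23149 - 1*(-21912)) + 19*(6*√2) = (23149 + 21912) + 114*√2 = 45061 + 114*√2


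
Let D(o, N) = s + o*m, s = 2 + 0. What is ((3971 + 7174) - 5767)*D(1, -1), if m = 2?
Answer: 21512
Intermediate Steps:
s = 2
D(o, N) = 2 + 2*o (D(o, N) = 2 + o*2 = 2 + 2*o)
((3971 + 7174) - 5767)*D(1, -1) = ((3971 + 7174) - 5767)*(2 + 2*1) = (11145 - 5767)*(2 + 2) = 5378*4 = 21512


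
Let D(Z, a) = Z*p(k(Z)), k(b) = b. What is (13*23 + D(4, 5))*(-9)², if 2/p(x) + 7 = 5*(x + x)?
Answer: 266625/11 ≈ 24239.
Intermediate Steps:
p(x) = 2/(-7 + 10*x) (p(x) = 2/(-7 + 5*(x + x)) = 2/(-7 + 5*(2*x)) = 2/(-7 + 10*x))
D(Z, a) = 2*Z/(-7 + 10*Z) (D(Z, a) = Z*(2/(-7 + 10*Z)) = 2*Z/(-7 + 10*Z))
(13*23 + D(4, 5))*(-9)² = (13*23 + 2*4/(-7 + 10*4))*(-9)² = (299 + 2*4/(-7 + 40))*81 = (299 + 2*4/33)*81 = (299 + 2*4*(1/33))*81 = (299 + 8/33)*81 = (9875/33)*81 = 266625/11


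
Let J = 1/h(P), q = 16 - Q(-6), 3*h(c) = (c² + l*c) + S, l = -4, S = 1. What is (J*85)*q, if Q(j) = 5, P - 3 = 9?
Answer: 2805/97 ≈ 28.918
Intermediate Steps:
P = 12 (P = 3 + 9 = 12)
h(c) = ⅓ - 4*c/3 + c²/3 (h(c) = ((c² - 4*c) + 1)/3 = (1 + c² - 4*c)/3 = ⅓ - 4*c/3 + c²/3)
q = 11 (q = 16 - 1*5 = 16 - 5 = 11)
J = 3/97 (J = 1/(⅓ - 4/3*12 + (⅓)*12²) = 1/(⅓ - 16 + (⅓)*144) = 1/(⅓ - 16 + 48) = 1/(97/3) = 3/97 ≈ 0.030928)
(J*85)*q = ((3/97)*85)*11 = (255/97)*11 = 2805/97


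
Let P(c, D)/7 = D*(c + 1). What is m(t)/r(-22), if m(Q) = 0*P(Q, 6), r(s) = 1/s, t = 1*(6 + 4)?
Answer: 0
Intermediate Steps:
t = 10 (t = 1*10 = 10)
P(c, D) = 7*D*(1 + c) (P(c, D) = 7*(D*(c + 1)) = 7*(D*(1 + c)) = 7*D*(1 + c))
m(Q) = 0 (m(Q) = 0*(7*6*(1 + Q)) = 0*(42 + 42*Q) = 0)
m(t)/r(-22) = 0/(1/(-22)) = 0/(-1/22) = 0*(-22) = 0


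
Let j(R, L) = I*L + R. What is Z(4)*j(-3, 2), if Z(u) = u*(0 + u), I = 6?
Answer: 144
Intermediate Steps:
j(R, L) = R + 6*L (j(R, L) = 6*L + R = R + 6*L)
Z(u) = u² (Z(u) = u*u = u²)
Z(4)*j(-3, 2) = 4²*(-3 + 6*2) = 16*(-3 + 12) = 16*9 = 144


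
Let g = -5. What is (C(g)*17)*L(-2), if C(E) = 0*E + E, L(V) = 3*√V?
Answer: -255*I*√2 ≈ -360.62*I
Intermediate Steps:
C(E) = E (C(E) = 0 + E = E)
(C(g)*17)*L(-2) = (-5*17)*(3*√(-2)) = -255*I*√2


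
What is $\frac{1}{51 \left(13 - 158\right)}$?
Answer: $- \frac{1}{7395} \approx -0.00013523$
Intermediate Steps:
$\frac{1}{51 \left(13 - 158\right)} = \frac{1}{51 \left(-145\right)} = \frac{1}{-7395} = - \frac{1}{7395}$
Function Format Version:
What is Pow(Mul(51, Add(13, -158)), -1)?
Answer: Rational(-1, 7395) ≈ -0.00013523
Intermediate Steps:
Pow(Mul(51, Add(13, -158)), -1) = Pow(Mul(51, -145), -1) = Pow(-7395, -1) = Rational(-1, 7395)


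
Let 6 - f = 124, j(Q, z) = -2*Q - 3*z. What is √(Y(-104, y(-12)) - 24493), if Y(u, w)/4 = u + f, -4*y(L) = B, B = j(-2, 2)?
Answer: I*√25381 ≈ 159.31*I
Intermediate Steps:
j(Q, z) = -3*z - 2*Q
B = -2 (B = -3*2 - 2*(-2) = -6 + 4 = -2)
f = -118 (f = 6 - 1*124 = 6 - 124 = -118)
y(L) = ½ (y(L) = -¼*(-2) = ½)
Y(u, w) = -472 + 4*u (Y(u, w) = 4*(u - 118) = 4*(-118 + u) = -472 + 4*u)
√(Y(-104, y(-12)) - 24493) = √((-472 + 4*(-104)) - 24493) = √((-472 - 416) - 24493) = √(-888 - 24493) = √(-25381) = I*√25381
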